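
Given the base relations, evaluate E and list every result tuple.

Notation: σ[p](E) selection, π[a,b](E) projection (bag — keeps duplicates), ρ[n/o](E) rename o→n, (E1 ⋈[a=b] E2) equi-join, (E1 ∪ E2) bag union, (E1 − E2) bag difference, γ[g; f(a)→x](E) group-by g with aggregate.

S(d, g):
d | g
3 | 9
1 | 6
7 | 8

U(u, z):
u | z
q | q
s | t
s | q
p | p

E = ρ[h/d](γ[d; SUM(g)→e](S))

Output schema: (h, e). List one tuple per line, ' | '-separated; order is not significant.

Per-node cardinality:
  S → 3
  γ[d; SUM(g)→e](S) → 3
  ρ[h/d](γ[d; SUM(g)→e](S)) → 3

== RESULT ==
h | e
1 | 6
3 | 9
7 | 8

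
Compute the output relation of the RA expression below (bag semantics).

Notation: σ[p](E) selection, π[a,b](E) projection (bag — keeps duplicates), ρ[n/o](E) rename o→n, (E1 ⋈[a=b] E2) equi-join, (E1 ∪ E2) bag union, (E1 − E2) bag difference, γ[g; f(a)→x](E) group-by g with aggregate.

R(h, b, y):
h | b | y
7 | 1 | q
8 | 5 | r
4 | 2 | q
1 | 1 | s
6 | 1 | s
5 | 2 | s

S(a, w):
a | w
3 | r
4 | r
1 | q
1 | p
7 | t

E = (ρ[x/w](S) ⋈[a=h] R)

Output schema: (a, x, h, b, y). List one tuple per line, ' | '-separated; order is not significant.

Stepwise |·|:
  S → 5
  ρ[x/w](S) → 5
  R → 6
  (ρ[x/w](S) ⋈[a=h] R) → 4

== RESULT ==
a | x | h | b | y
1 | p | 1 | 1 | s
1 | q | 1 | 1 | s
4 | r | 4 | 2 | q
7 | t | 7 | 1 | q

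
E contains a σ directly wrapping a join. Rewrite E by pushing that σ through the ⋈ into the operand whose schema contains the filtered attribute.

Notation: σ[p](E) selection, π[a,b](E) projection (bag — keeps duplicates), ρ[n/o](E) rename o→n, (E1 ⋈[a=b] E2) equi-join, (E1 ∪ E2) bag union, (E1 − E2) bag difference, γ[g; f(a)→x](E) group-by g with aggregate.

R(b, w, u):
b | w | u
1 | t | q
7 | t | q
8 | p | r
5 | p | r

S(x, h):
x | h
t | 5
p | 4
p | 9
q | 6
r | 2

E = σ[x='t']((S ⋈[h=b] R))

σ filters on x, owned by the left side.
E' = (σ[x='t'](S) ⋈[h=b] R)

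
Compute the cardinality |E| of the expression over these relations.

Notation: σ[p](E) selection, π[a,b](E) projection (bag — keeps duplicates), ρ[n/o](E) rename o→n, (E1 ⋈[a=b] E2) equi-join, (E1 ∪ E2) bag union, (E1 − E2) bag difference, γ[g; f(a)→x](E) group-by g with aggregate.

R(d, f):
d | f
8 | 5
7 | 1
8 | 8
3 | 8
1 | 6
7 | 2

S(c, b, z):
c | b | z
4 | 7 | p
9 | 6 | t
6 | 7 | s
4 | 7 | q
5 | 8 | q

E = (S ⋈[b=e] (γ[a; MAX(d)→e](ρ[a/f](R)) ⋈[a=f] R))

Subexpression sizes:
  S → 5
  R → 6
  ρ[a/f](R) → 6
  γ[a; MAX(d)→e](ρ[a/f](R)) → 5
  R → 6
  (γ[a; MAX(d)→e](ρ[a/f](R)) ⋈[a=f] R) → 6
  (S ⋈[b=e] (γ[a; MAX(d)→e](ρ[a/f](R)) ⋈[a=f] R)) → 9

|E| = 9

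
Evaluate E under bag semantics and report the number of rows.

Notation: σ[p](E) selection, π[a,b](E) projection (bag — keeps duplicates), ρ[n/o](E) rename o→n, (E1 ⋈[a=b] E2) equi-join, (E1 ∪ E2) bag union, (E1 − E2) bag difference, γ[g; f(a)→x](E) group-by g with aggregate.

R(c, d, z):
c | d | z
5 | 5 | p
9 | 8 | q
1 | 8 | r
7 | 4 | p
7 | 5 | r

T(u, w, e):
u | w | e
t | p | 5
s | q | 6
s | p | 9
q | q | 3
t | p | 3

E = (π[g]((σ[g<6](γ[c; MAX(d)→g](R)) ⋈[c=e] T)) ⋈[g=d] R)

Per-node cardinality:
  R → 5
  γ[c; MAX(d)→g](R) → 4
  σ[g<6](γ[c; MAX(d)→g](R)) → 2
  T → 5
  (σ[g<6](γ[c; MAX(d)→g](R)) ⋈[c=e] T) → 1
  π[g]((σ[g<6](γ[c; MAX(d)→g](R)) ⋈[c=e] T)) → 1
  R → 5
  (π[g]((σ[g<6](γ[c; MAX(d)→g](R)) ⋈[c=e] T)) ⋈[g=d] R) → 2

|E| = 2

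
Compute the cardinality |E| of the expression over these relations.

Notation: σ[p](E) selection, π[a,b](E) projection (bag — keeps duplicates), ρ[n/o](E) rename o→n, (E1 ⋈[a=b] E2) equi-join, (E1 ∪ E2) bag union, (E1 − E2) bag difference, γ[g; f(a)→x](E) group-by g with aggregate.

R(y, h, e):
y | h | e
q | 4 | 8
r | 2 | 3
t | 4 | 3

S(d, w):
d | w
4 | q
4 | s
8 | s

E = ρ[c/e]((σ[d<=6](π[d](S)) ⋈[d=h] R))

Per-node cardinality:
  S → 3
  π[d](S) → 3
  σ[d<=6](π[d](S)) → 2
  R → 3
  (σ[d<=6](π[d](S)) ⋈[d=h] R) → 4
  ρ[c/e]((σ[d<=6](π[d](S)) ⋈[d=h] R)) → 4

|E| = 4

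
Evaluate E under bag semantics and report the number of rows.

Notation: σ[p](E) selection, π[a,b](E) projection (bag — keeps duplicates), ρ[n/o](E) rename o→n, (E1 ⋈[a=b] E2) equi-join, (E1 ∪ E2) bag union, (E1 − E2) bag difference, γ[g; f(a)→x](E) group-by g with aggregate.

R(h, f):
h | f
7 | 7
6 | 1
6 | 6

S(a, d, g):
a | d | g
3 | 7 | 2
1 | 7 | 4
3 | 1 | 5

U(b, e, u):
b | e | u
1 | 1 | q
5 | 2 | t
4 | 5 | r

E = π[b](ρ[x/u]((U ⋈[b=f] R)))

Subexpression sizes:
  U → 3
  R → 3
  (U ⋈[b=f] R) → 1
  ρ[x/u]((U ⋈[b=f] R)) → 1
  π[b](ρ[x/u]((U ⋈[b=f] R))) → 1

|E| = 1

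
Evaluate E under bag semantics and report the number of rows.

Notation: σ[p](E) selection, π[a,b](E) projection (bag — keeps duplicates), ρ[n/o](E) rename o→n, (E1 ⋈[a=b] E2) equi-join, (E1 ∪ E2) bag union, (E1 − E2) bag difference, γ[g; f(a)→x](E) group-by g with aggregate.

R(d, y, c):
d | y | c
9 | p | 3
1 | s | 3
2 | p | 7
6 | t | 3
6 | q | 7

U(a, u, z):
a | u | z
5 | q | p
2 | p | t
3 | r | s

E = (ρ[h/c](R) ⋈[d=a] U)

Row counts bottom-up:
  R → 5
  ρ[h/c](R) → 5
  U → 3
  (ρ[h/c](R) ⋈[d=a] U) → 1

|E| = 1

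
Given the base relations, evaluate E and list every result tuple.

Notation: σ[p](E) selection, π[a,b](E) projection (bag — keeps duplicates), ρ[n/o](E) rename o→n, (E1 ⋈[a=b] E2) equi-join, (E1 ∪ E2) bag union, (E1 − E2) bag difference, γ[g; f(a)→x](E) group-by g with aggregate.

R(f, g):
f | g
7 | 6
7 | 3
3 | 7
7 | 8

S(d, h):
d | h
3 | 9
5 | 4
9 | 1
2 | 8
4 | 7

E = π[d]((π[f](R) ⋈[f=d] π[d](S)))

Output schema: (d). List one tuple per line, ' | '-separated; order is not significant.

Subexpression sizes:
  R → 4
  π[f](R) → 4
  S → 5
  π[d](S) → 5
  (π[f](R) ⋈[f=d] π[d](S)) → 1
  π[d]((π[f](R) ⋈[f=d] π[d](S))) → 1

== RESULT ==
d
3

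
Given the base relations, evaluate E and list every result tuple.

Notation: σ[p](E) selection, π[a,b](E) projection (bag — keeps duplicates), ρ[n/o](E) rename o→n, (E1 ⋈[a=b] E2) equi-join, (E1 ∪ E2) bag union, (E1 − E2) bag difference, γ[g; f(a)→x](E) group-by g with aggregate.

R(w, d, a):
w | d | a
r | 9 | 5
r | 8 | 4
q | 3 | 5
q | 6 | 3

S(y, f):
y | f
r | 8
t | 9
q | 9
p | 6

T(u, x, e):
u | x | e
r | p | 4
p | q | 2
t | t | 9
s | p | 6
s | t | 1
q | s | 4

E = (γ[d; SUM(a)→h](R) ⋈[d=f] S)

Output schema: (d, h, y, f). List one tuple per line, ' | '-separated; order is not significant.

Row counts bottom-up:
  R → 4
  γ[d; SUM(a)→h](R) → 4
  S → 4
  (γ[d; SUM(a)→h](R) ⋈[d=f] S) → 4

== RESULT ==
d | h | y | f
6 | 3 | p | 6
8 | 4 | r | 8
9 | 5 | q | 9
9 | 5 | t | 9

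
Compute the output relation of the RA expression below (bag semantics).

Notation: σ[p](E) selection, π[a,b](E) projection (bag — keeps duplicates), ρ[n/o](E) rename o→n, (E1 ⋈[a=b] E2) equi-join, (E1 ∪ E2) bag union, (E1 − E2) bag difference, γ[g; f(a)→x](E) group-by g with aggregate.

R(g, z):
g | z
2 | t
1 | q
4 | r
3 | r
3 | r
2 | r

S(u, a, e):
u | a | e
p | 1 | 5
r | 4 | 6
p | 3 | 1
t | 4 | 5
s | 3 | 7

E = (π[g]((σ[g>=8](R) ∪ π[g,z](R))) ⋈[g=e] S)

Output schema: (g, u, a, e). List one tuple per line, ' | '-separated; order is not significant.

Subexpression sizes:
  R → 6
  σ[g>=8](R) → 0
  R → 6
  π[g,z](R) → 6
  (σ[g>=8](R) ∪ π[g,z](R)) → 6
  π[g]((σ[g>=8](R) ∪ π[g,z](R))) → 6
  S → 5
  (π[g]((σ[g>=8](R) ∪ π[g,z](R))) ⋈[g=e] S) → 1

== RESULT ==
g | u | a | e
1 | p | 3 | 1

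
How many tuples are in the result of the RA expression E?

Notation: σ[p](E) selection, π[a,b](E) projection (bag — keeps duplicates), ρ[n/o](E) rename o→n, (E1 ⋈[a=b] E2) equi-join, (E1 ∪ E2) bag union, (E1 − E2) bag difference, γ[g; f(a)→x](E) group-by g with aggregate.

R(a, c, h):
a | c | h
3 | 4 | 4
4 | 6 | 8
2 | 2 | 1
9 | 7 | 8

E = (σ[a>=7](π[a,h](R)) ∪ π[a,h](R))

Per-node cardinality:
  R → 4
  π[a,h](R) → 4
  σ[a>=7](π[a,h](R)) → 1
  R → 4
  π[a,h](R) → 4
  (σ[a>=7](π[a,h](R)) ∪ π[a,h](R)) → 5

|E| = 5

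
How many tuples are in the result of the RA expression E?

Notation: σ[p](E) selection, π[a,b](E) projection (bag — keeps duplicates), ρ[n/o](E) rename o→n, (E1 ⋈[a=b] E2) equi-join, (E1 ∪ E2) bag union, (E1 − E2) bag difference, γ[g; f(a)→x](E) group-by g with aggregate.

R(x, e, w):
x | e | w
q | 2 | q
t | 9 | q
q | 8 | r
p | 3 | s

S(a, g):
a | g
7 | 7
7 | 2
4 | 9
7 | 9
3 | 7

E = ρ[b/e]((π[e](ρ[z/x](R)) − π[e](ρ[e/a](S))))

Per-node cardinality:
  R → 4
  ρ[z/x](R) → 4
  π[e](ρ[z/x](R)) → 4
  S → 5
  ρ[e/a](S) → 5
  π[e](ρ[e/a](S)) → 5
  (π[e](ρ[z/x](R)) − π[e](ρ[e/a](S))) → 3
  ρ[b/e]((π[e](ρ[z/x](R)) − π[e](ρ[e/a](S)))) → 3

|E| = 3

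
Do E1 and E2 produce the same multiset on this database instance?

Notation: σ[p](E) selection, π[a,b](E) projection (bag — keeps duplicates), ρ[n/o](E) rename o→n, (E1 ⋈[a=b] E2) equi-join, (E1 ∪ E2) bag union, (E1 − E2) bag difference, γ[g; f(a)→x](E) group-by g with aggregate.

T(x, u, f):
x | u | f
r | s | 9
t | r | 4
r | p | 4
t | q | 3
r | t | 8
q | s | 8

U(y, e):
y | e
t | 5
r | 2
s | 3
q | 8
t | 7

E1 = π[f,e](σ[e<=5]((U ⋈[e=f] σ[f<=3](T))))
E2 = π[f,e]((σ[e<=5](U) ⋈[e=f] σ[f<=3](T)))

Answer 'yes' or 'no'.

E1 stepwise |·|:
  U → 5
  T → 6
  σ[f<=3](T) → 1
  (U ⋈[e=f] σ[f<=3](T)) → 1
  σ[e<=5]((U ⋈[e=f] σ[f<=3](T))) → 1
  π[f,e](σ[e<=5]((U ⋈[e=f] σ[f<=3](T)))) → 1
E2 stepwise |·|:
  U → 5
  σ[e<=5](U) → 3
  T → 6
  σ[f<=3](T) → 1
  (σ[e<=5](U) ⋈[e=f] σ[f<=3](T)) → 1
  π[f,e]((σ[e<=5](U) ⋈[e=f] σ[f<=3](T))) → 1

E1 and E2 produce the same multiset:
f | e
3 | 3

yes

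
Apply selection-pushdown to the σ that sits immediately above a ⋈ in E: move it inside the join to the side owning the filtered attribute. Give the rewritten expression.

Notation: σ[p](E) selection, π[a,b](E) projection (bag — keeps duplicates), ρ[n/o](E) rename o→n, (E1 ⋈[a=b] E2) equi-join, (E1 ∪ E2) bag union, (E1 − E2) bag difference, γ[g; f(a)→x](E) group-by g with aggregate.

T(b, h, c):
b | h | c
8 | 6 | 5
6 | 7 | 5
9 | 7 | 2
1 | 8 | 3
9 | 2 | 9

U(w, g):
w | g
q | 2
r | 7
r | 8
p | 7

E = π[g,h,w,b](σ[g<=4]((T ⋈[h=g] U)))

σ filters on g, owned by the right side.
E' = π[g,h,w,b]((T ⋈[h=g] σ[g<=4](U)))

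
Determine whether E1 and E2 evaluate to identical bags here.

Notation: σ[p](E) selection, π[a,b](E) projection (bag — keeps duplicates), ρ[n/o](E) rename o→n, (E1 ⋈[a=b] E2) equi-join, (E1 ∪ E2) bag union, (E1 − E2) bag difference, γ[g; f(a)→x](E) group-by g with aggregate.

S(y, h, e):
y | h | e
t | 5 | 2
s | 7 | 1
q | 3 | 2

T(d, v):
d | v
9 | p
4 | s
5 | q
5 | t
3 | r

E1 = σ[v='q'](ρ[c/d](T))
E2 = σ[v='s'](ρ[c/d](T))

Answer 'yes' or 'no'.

E1 row counts bottom-up:
  T → 5
  ρ[c/d](T) → 5
  σ[v='q'](ρ[c/d](T)) → 1
E2 row counts bottom-up:
  T → 5
  ρ[c/d](T) → 5
  σ[v='s'](ρ[c/d](T)) → 1

E1 result:
c | v
5 | q
E2 result:
c | v
4 | s
Witness: (4, 's') appears 0× in E1 but 1× in E2.

no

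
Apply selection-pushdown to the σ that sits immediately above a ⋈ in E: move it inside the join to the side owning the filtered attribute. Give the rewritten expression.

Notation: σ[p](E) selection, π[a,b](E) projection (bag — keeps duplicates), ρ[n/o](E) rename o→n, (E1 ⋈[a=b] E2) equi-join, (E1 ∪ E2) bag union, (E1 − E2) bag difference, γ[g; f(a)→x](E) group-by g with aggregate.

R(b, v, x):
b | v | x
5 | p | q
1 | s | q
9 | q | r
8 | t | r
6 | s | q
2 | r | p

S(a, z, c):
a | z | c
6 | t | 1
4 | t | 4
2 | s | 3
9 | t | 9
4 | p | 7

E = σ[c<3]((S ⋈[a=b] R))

σ filters on c, owned by the left side.
E' = (σ[c<3](S) ⋈[a=b] R)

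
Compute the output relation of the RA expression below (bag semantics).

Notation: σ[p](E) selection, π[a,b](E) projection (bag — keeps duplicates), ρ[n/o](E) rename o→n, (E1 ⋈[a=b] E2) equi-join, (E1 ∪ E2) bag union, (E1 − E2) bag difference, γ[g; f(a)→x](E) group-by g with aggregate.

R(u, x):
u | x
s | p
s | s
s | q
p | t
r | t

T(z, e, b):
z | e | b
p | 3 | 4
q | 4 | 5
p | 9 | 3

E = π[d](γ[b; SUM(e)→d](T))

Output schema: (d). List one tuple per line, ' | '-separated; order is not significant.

Row counts bottom-up:
  T → 3
  γ[b; SUM(e)→d](T) → 3
  π[d](γ[b; SUM(e)→d](T)) → 3

== RESULT ==
d
3
4
9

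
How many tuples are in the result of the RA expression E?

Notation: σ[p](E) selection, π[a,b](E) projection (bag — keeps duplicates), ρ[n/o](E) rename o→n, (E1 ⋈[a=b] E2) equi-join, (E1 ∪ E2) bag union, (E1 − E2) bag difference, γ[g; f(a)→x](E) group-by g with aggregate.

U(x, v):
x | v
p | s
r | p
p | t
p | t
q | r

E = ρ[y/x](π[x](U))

Per-node cardinality:
  U → 5
  π[x](U) → 5
  ρ[y/x](π[x](U)) → 5

|E| = 5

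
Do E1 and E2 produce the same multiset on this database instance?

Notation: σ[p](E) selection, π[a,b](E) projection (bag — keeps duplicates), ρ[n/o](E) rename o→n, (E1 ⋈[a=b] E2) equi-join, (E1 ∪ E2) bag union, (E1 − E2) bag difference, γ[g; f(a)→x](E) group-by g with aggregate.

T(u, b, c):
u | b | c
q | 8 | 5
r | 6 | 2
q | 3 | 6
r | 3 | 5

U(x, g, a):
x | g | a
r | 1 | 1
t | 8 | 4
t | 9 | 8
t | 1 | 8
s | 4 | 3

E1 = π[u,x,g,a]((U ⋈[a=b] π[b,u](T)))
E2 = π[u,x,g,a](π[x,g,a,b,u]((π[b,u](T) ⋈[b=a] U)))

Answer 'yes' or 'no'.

E1 per-node cardinality:
  U → 5
  T → 4
  π[b,u](T) → 4
  (U ⋈[a=b] π[b,u](T)) → 4
  π[u,x,g,a]((U ⋈[a=b] π[b,u](T))) → 4
E2 per-node cardinality:
  T → 4
  π[b,u](T) → 4
  U → 5
  (π[b,u](T) ⋈[b=a] U) → 4
  π[x,g,a,b,u]((π[b,u](T) ⋈[b=a] U)) → 4
  π[u,x,g,a](π[x,g,a,b,u]((π[b,u](T) ⋈[b=a] U))) → 4

E1 and E2 produce the same multiset:
u | x | g | a
q | s | 4 | 3
q | t | 1 | 8
q | t | 9 | 8
r | s | 4 | 3

yes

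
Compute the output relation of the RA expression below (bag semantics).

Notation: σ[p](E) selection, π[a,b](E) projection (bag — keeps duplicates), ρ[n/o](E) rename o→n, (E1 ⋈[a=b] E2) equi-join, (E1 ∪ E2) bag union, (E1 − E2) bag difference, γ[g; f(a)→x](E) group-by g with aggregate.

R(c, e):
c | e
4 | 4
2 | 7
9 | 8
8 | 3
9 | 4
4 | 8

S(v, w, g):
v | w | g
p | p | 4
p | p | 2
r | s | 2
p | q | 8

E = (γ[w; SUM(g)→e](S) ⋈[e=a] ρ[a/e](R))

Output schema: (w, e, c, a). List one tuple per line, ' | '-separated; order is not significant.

Subexpression sizes:
  S → 4
  γ[w; SUM(g)→e](S) → 3
  R → 6
  ρ[a/e](R) → 6
  (γ[w; SUM(g)→e](S) ⋈[e=a] ρ[a/e](R)) → 2

== RESULT ==
w | e | c | a
q | 8 | 4 | 8
q | 8 | 9 | 8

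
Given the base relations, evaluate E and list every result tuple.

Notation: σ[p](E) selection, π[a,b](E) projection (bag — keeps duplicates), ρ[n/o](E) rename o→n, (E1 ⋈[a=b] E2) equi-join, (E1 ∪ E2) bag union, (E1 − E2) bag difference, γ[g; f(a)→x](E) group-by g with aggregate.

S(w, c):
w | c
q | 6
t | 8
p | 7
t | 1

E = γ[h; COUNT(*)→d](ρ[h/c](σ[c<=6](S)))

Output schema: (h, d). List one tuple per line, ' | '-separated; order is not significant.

Subexpression sizes:
  S → 4
  σ[c<=6](S) → 2
  ρ[h/c](σ[c<=6](S)) → 2
  γ[h; COUNT(*)→d](ρ[h/c](σ[c<=6](S))) → 2

== RESULT ==
h | d
1 | 1
6 | 1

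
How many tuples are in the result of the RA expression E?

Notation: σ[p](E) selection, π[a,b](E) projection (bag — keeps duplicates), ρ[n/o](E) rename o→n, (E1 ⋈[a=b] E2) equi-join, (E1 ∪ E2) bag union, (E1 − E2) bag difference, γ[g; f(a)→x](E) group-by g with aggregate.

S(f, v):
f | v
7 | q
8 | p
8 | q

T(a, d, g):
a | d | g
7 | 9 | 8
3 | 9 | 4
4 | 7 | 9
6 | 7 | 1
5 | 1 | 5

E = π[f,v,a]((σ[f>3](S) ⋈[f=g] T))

Row counts bottom-up:
  S → 3
  σ[f>3](S) → 3
  T → 5
  (σ[f>3](S) ⋈[f=g] T) → 2
  π[f,v,a]((σ[f>3](S) ⋈[f=g] T)) → 2

|E| = 2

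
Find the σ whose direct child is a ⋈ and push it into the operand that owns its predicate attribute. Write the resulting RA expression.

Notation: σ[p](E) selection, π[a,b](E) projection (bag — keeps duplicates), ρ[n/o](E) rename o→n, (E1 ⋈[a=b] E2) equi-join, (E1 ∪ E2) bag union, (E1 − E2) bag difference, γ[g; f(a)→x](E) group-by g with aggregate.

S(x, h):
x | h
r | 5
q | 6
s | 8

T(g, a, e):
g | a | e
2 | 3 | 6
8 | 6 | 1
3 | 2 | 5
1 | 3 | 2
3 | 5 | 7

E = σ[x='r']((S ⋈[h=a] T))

σ filters on x, owned by the left side.
E' = (σ[x='r'](S) ⋈[h=a] T)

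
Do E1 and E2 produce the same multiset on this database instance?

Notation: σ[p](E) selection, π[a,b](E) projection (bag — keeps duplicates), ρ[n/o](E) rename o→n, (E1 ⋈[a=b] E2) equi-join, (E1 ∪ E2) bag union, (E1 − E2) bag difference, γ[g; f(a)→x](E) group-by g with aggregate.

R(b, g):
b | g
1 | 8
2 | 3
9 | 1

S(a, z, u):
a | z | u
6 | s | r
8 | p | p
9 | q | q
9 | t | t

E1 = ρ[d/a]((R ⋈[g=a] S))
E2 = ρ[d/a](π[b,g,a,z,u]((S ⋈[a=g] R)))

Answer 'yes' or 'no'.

E1 per-node cardinality:
  R → 3
  S → 4
  (R ⋈[g=a] S) → 1
  ρ[d/a]((R ⋈[g=a] S)) → 1
E2 per-node cardinality:
  S → 4
  R → 3
  (S ⋈[a=g] R) → 1
  π[b,g,a,z,u]((S ⋈[a=g] R)) → 1
  ρ[d/a](π[b,g,a,z,u]((S ⋈[a=g] R))) → 1

E1 and E2 produce the same multiset:
b | g | d | z | u
1 | 8 | 8 | p | p

yes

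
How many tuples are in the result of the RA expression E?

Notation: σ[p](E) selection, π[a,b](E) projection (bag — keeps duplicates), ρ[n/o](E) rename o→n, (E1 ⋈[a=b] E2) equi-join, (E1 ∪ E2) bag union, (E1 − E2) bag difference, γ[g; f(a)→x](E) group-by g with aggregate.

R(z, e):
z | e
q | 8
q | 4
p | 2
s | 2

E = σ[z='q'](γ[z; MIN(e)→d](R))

Row counts bottom-up:
  R → 4
  γ[z; MIN(e)→d](R) → 3
  σ[z='q'](γ[z; MIN(e)→d](R)) → 1

|E| = 1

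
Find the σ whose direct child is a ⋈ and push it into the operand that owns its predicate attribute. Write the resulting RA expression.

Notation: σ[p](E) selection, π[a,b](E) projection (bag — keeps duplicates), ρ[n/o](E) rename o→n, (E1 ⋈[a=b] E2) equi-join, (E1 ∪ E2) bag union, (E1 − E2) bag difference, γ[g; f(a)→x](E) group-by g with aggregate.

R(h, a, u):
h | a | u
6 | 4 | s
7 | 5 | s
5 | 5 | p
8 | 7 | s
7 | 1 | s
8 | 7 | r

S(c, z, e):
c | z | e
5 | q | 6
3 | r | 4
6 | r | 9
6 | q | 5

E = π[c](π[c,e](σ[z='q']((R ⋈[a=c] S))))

σ filters on z, owned by the right side.
E' = π[c](π[c,e]((R ⋈[a=c] σ[z='q'](S))))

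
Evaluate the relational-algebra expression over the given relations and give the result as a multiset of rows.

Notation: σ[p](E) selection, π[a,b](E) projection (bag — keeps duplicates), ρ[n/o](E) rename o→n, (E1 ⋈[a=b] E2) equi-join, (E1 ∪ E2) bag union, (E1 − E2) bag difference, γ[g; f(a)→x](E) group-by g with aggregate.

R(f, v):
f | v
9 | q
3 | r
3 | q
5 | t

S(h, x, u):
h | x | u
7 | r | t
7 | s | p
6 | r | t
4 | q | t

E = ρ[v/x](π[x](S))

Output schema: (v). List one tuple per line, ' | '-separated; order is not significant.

Stepwise |·|:
  S → 4
  π[x](S) → 4
  ρ[v/x](π[x](S)) → 4

== RESULT ==
v
q
r
r
s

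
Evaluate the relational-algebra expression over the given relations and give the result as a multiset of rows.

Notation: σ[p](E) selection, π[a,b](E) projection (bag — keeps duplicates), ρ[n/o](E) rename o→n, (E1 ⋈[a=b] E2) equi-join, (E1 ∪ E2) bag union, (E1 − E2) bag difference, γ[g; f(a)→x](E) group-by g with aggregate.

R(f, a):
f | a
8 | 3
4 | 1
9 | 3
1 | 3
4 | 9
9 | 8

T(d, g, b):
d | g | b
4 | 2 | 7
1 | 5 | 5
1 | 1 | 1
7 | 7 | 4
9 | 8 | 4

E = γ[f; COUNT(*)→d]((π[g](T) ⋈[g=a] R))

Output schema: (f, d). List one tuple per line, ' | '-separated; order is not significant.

Row counts bottom-up:
  T → 5
  π[g](T) → 5
  R → 6
  (π[g](T) ⋈[g=a] R) → 2
  γ[f; COUNT(*)→d]((π[g](T) ⋈[g=a] R)) → 2

== RESULT ==
f | d
4 | 1
9 | 1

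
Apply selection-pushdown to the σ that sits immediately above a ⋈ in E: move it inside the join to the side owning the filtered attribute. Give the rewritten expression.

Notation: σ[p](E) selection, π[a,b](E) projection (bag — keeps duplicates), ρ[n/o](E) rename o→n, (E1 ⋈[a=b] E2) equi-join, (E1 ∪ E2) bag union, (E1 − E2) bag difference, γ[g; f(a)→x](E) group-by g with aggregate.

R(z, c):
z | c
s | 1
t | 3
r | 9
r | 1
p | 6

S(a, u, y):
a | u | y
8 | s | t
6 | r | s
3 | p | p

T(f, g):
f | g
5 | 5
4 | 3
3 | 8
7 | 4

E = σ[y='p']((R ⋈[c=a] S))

σ filters on y, owned by the right side.
E' = (R ⋈[c=a] σ[y='p'](S))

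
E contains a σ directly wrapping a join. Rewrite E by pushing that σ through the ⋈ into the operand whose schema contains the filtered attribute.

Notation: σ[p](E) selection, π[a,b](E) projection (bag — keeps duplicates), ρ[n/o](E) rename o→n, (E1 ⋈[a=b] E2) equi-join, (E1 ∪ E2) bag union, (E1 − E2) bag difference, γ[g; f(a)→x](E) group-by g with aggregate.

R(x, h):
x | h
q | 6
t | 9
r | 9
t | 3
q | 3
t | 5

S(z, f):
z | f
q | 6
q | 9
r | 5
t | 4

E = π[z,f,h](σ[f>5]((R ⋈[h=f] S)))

σ filters on f, owned by the right side.
E' = π[z,f,h]((R ⋈[h=f] σ[f>5](S)))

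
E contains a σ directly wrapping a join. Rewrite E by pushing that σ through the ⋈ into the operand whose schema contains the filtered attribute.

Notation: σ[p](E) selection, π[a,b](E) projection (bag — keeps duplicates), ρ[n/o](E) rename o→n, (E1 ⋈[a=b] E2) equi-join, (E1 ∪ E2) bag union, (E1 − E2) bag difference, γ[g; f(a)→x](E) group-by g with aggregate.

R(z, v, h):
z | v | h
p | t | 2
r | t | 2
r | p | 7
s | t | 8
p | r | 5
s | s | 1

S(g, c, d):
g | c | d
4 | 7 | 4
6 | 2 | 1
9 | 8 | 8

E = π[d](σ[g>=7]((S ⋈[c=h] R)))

σ filters on g, owned by the left side.
E' = π[d]((σ[g>=7](S) ⋈[c=h] R))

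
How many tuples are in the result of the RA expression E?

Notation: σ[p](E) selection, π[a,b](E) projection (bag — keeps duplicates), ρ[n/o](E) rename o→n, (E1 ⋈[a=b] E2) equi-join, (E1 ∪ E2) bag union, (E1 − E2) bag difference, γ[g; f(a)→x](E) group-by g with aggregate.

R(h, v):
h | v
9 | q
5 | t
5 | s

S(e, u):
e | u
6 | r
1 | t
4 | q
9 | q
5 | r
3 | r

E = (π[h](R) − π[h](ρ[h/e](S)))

Subexpression sizes:
  R → 3
  π[h](R) → 3
  S → 6
  ρ[h/e](S) → 6
  π[h](ρ[h/e](S)) → 6
  (π[h](R) − π[h](ρ[h/e](S))) → 1

|E| = 1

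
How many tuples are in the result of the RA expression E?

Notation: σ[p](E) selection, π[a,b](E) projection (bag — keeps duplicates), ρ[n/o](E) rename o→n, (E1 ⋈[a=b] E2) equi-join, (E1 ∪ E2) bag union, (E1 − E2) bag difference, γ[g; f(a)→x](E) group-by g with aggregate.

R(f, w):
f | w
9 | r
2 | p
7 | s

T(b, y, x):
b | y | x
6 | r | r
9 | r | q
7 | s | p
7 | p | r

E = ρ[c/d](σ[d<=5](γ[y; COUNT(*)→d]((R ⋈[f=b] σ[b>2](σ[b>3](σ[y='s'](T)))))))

Stepwise |·|:
  R → 3
  T → 4
  σ[y='s'](T) → 1
  σ[b>3](σ[y='s'](T)) → 1
  σ[b>2](σ[b>3](σ[y='s'](T))) → 1
  (R ⋈[f=b] σ[b>2](σ[b>3](σ[y='s'](T)))) → 1
  γ[y; COUNT(*)→d]((R ⋈[f=b] σ[b>2](σ[b>3](σ[y='s'](T))))) → 1
  σ[d<=5](γ[y; COUNT(*)→d]((R ⋈[f=b] σ[b>2](σ[b>3](σ[y='s'](T)))))) → 1
  ρ[c/d](σ[d<=5](γ[y; COUNT(*)→d]((R ⋈[f=b] σ[b>2](σ[b>3](σ[y='s'](T))))))) → 1

|E| = 1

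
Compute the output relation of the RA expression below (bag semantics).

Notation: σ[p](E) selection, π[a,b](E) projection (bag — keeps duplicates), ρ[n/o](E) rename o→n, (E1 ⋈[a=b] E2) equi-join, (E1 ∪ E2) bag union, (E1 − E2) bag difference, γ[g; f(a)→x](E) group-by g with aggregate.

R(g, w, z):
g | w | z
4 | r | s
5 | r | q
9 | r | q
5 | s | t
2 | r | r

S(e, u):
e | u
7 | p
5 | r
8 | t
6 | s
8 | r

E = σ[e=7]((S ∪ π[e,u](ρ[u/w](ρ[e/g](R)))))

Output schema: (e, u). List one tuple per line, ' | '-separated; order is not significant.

Per-node cardinality:
  S → 5
  R → 5
  ρ[e/g](R) → 5
  ρ[u/w](ρ[e/g](R)) → 5
  π[e,u](ρ[u/w](ρ[e/g](R))) → 5
  (S ∪ π[e,u](ρ[u/w](ρ[e/g](R)))) → 10
  σ[e=7]((S ∪ π[e,u](ρ[u/w](ρ[e/g](R))))) → 1

== RESULT ==
e | u
7 | p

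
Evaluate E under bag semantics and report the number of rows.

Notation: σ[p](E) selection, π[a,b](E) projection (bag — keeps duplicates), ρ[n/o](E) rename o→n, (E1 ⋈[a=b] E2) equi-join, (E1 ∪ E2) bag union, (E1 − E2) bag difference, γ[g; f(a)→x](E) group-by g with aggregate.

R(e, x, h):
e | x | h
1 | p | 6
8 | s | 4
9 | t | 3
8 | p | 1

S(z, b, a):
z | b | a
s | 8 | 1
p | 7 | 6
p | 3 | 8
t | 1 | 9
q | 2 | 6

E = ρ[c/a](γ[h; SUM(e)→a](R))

Stepwise |·|:
  R → 4
  γ[h; SUM(e)→a](R) → 4
  ρ[c/a](γ[h; SUM(e)→a](R)) → 4

|E| = 4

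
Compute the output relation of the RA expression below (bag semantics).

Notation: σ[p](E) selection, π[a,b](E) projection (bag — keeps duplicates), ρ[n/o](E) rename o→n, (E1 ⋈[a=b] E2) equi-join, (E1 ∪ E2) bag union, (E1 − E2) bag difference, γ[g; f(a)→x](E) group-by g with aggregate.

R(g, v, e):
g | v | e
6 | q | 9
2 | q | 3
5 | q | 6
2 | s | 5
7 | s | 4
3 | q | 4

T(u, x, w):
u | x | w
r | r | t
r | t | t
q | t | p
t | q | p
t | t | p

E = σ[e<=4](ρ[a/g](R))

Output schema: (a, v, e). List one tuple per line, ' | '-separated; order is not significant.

Stepwise |·|:
  R → 6
  ρ[a/g](R) → 6
  σ[e<=4](ρ[a/g](R)) → 3

== RESULT ==
a | v | e
2 | q | 3
3 | q | 4
7 | s | 4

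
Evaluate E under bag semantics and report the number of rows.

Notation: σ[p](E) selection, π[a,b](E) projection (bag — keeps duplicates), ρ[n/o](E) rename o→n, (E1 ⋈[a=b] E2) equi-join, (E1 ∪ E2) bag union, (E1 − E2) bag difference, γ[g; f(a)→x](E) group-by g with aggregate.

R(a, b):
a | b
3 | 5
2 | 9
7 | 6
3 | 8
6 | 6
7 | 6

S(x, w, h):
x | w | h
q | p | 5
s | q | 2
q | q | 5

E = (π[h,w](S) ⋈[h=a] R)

Stepwise |·|:
  S → 3
  π[h,w](S) → 3
  R → 6
  (π[h,w](S) ⋈[h=a] R) → 1

|E| = 1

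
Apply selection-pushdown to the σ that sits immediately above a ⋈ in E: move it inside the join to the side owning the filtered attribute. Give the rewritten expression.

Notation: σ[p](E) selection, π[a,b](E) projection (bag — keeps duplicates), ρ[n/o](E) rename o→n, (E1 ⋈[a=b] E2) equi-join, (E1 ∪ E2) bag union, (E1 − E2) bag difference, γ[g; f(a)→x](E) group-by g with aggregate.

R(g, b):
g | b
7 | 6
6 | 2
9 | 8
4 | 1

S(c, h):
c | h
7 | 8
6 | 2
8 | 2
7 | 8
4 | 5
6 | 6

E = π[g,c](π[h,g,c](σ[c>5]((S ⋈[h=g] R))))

σ filters on c, owned by the left side.
E' = π[g,c](π[h,g,c]((σ[c>5](S) ⋈[h=g] R)))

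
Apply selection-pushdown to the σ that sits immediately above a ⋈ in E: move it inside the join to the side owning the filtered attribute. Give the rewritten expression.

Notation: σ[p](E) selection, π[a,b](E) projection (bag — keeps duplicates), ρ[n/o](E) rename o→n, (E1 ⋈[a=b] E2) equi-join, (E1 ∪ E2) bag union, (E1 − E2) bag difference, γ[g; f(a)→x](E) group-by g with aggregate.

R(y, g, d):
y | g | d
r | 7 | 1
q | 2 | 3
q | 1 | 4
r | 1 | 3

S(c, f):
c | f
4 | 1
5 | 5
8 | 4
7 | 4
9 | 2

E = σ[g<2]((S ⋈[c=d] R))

σ filters on g, owned by the right side.
E' = (S ⋈[c=d] σ[g<2](R))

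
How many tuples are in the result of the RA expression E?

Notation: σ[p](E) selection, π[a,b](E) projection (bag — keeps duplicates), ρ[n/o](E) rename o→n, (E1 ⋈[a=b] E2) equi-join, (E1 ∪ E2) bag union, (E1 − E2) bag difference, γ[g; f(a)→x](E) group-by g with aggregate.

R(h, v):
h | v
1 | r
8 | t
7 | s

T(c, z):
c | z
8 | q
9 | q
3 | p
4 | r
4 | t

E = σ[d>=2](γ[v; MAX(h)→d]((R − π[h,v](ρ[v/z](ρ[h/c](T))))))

Row counts bottom-up:
  R → 3
  T → 5
  ρ[h/c](T) → 5
  ρ[v/z](ρ[h/c](T)) → 5
  π[h,v](ρ[v/z](ρ[h/c](T))) → 5
  (R − π[h,v](ρ[v/z](ρ[h/c](T)))) → 3
  γ[v; MAX(h)→d]((R − π[h,v](ρ[v/z](ρ[h/c](T))))) → 3
  σ[d>=2](γ[v; MAX(h)→d]((R − π[h,v](ρ[v/z](ρ[h/c](T)))))) → 2

|E| = 2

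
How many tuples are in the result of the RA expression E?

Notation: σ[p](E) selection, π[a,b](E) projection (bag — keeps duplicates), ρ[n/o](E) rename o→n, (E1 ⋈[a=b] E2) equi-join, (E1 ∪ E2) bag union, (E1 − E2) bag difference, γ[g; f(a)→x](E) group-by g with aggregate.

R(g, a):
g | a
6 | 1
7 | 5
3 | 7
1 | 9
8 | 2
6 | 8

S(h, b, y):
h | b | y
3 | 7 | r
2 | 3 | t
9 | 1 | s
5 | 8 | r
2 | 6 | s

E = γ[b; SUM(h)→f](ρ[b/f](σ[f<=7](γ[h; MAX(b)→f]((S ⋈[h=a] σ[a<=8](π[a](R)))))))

Per-node cardinality:
  S → 5
  R → 6
  π[a](R) → 6
  σ[a<=8](π[a](R)) → 5
  (S ⋈[h=a] σ[a<=8](π[a](R))) → 3
  γ[h; MAX(b)→f]((S ⋈[h=a] σ[a<=8](π[a](R)))) → 2
  σ[f<=7](γ[h; MAX(b)→f]((S ⋈[h=a] σ[a<=8](π[a](R))))) → 1
  ρ[b/f](σ[f<=7](γ[h; MAX(b)→f]((S ⋈[h=a] σ[a<=8](π[a](R)))))) → 1
  γ[b; SUM(h)→f](ρ[b/f](σ[f<=7](γ[h; MAX(b)→f]((S ⋈[h=a] σ[a<=8](π[a](R))))))) → 1

|E| = 1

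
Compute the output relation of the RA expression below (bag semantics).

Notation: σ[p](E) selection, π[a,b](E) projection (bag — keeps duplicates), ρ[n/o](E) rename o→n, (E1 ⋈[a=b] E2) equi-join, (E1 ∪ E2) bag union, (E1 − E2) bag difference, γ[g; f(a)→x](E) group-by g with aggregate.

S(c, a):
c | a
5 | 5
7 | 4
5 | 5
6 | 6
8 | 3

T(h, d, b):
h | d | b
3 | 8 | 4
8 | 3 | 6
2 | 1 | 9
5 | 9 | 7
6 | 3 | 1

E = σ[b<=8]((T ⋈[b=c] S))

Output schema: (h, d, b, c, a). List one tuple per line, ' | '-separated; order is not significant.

Subexpression sizes:
  T → 5
  S → 5
  (T ⋈[b=c] S) → 2
  σ[b<=8]((T ⋈[b=c] S)) → 2

== RESULT ==
h | d | b | c | a
5 | 9 | 7 | 7 | 4
8 | 3 | 6 | 6 | 6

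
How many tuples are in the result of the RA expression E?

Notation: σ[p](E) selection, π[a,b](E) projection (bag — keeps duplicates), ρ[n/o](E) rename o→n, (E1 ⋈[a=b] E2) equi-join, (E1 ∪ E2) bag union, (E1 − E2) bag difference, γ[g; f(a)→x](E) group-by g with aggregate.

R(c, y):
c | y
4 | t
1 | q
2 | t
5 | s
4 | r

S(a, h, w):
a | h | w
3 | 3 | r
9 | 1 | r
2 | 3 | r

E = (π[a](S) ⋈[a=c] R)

Row counts bottom-up:
  S → 3
  π[a](S) → 3
  R → 5
  (π[a](S) ⋈[a=c] R) → 1

|E| = 1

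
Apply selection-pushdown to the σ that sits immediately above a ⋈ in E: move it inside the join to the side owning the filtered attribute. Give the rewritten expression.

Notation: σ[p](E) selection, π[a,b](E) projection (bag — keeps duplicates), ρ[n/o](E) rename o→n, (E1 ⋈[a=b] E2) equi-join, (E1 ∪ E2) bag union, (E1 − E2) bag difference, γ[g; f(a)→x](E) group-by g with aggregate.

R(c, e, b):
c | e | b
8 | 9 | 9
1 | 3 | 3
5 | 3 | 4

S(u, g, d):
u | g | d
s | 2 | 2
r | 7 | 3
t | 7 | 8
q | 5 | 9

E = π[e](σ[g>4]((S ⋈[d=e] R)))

σ filters on g, owned by the left side.
E' = π[e]((σ[g>4](S) ⋈[d=e] R))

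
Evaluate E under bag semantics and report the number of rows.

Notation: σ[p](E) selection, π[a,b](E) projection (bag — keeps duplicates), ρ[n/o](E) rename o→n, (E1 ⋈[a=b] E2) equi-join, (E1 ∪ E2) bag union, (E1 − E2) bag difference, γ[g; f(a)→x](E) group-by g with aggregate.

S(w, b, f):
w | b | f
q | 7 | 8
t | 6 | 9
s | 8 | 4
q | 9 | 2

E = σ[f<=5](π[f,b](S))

Subexpression sizes:
  S → 4
  π[f,b](S) → 4
  σ[f<=5](π[f,b](S)) → 2

|E| = 2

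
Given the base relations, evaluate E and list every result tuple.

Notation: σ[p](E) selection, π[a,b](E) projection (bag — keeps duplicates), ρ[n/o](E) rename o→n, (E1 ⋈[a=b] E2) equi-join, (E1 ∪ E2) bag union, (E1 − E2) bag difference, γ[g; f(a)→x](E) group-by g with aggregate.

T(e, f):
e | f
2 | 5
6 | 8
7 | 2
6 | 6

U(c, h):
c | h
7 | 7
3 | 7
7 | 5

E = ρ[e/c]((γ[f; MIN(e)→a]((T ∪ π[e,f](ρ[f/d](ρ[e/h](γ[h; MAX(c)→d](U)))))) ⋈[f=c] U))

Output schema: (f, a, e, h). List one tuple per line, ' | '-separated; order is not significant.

Row counts bottom-up:
  T → 4
  U → 3
  γ[h; MAX(c)→d](U) → 2
  ρ[e/h](γ[h; MAX(c)→d](U)) → 2
  ρ[f/d](ρ[e/h](γ[h; MAX(c)→d](U))) → 2
  π[e,f](ρ[f/d](ρ[e/h](γ[h; MAX(c)→d](U)))) → 2
  (T ∪ π[e,f](ρ[f/d](ρ[e/h](γ[h; MAX(c)→d](U))))) → 6
  γ[f; MIN(e)→a]((T ∪ π[e,f](ρ[f/d](ρ[e/h](γ[h; MAX(c)→d](U)))))) → 5
  U → 3
  (γ[f; MIN(e)→a]((T ∪ π[e,f](ρ[f/d](ρ[e/h](γ[h; MAX(c)→d](U)))))) ⋈[f=c] U) → 2
  ρ[e/c]((γ[f; MIN(e)→a]((T ∪ π[e,f](ρ[f/d](ρ[e/h](γ[h; MAX(c)→d](U)))))) ⋈[f=c] U)) → 2

== RESULT ==
f | a | e | h
7 | 5 | 7 | 5
7 | 5 | 7 | 7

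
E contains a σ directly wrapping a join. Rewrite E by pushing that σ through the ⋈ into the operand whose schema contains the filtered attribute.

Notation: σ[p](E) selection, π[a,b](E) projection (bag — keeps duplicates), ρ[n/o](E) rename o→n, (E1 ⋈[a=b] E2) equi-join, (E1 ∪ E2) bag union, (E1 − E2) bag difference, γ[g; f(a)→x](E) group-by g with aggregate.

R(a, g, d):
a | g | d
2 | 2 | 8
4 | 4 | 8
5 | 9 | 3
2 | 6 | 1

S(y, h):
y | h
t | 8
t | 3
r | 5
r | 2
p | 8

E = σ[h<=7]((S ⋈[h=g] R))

σ filters on h, owned by the left side.
E' = (σ[h<=7](S) ⋈[h=g] R)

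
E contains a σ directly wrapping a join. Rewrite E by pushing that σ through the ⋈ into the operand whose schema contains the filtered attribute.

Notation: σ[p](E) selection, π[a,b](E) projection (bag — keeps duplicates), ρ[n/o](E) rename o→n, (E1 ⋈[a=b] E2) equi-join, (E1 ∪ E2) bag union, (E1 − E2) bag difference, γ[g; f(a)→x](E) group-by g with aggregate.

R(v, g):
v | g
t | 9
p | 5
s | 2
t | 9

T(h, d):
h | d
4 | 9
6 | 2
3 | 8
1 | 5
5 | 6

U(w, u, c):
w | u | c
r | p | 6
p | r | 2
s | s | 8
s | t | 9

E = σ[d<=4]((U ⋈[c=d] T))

σ filters on d, owned by the right side.
E' = (U ⋈[c=d] σ[d<=4](T))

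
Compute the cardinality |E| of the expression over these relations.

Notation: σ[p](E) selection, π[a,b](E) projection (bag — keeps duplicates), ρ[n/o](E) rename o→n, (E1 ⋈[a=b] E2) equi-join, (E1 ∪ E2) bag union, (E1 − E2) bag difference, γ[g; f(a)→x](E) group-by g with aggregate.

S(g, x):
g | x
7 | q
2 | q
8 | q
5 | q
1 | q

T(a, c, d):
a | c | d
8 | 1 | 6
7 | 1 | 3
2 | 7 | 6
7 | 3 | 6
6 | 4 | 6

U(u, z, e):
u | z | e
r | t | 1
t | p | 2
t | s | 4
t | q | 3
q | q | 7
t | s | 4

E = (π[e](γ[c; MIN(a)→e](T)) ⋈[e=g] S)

Subexpression sizes:
  T → 5
  γ[c; MIN(a)→e](T) → 4
  π[e](γ[c; MIN(a)→e](T)) → 4
  S → 5
  (π[e](γ[c; MIN(a)→e](T)) ⋈[e=g] S) → 3

|E| = 3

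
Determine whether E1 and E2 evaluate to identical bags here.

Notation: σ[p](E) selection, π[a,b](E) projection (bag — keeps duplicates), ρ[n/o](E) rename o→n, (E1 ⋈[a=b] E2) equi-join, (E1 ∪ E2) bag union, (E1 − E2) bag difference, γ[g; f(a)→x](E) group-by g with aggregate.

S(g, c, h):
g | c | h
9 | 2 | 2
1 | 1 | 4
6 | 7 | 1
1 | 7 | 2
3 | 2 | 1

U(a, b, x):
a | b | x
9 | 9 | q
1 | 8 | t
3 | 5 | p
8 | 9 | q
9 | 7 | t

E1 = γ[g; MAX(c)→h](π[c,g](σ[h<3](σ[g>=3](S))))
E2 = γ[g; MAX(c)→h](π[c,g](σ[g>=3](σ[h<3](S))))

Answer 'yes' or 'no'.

E1 stepwise |·|:
  S → 5
  σ[g>=3](S) → 3
  σ[h<3](σ[g>=3](S)) → 3
  π[c,g](σ[h<3](σ[g>=3](S))) → 3
  γ[g; MAX(c)→h](π[c,g](σ[h<3](σ[g>=3](S)))) → 3
E2 stepwise |·|:
  S → 5
  σ[h<3](S) → 4
  σ[g>=3](σ[h<3](S)) → 3
  π[c,g](σ[g>=3](σ[h<3](S))) → 3
  γ[g; MAX(c)→h](π[c,g](σ[g>=3](σ[h<3](S)))) → 3

E1 and E2 produce the same multiset:
g | h
3 | 2
6 | 7
9 | 2

yes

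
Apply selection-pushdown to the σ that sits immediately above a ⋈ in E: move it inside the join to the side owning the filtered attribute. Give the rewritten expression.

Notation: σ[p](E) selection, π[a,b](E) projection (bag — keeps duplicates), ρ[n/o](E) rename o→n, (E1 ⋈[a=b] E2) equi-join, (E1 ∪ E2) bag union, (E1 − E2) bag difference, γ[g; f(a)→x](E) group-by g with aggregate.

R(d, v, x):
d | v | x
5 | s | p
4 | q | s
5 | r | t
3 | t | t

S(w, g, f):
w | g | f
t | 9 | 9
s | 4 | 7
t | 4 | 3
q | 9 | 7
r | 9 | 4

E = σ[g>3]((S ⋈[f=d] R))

σ filters on g, owned by the left side.
E' = (σ[g>3](S) ⋈[f=d] R)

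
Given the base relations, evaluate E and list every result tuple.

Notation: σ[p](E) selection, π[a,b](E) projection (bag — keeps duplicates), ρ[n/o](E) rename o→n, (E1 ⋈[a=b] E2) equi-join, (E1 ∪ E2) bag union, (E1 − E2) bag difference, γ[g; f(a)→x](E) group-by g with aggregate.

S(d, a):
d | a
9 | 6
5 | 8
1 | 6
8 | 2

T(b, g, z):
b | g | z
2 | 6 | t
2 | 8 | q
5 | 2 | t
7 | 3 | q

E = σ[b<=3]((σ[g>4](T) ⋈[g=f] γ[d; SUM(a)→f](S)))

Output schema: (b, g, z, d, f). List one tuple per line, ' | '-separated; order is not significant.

Stepwise |·|:
  T → 4
  σ[g>4](T) → 2
  S → 4
  γ[d; SUM(a)→f](S) → 4
  (σ[g>4](T) ⋈[g=f] γ[d; SUM(a)→f](S)) → 3
  σ[b<=3]((σ[g>4](T) ⋈[g=f] γ[d; SUM(a)→f](S))) → 3

== RESULT ==
b | g | z | d | f
2 | 6 | t | 1 | 6
2 | 6 | t | 9 | 6
2 | 8 | q | 5 | 8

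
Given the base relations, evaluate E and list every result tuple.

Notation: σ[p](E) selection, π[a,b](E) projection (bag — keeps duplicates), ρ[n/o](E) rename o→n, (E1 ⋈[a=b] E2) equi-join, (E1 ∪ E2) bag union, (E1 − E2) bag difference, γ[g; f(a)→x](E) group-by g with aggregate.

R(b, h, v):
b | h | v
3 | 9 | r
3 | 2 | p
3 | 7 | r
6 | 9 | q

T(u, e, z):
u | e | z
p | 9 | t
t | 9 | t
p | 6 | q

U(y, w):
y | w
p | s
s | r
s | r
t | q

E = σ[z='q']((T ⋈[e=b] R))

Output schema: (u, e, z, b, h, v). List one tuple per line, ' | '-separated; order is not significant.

Subexpression sizes:
  T → 3
  R → 4
  (T ⋈[e=b] R) → 1
  σ[z='q']((T ⋈[e=b] R)) → 1

== RESULT ==
u | e | z | b | h | v
p | 6 | q | 6 | 9 | q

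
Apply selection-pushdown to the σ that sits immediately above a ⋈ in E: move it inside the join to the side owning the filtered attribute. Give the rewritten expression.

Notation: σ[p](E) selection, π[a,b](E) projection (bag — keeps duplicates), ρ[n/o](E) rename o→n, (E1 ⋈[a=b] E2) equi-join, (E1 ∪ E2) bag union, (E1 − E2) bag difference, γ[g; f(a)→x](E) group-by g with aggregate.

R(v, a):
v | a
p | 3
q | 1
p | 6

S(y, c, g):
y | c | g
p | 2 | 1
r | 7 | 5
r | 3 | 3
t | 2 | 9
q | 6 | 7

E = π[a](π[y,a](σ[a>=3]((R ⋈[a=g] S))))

σ filters on a, owned by the left side.
E' = π[a](π[y,a]((σ[a>=3](R) ⋈[a=g] S)))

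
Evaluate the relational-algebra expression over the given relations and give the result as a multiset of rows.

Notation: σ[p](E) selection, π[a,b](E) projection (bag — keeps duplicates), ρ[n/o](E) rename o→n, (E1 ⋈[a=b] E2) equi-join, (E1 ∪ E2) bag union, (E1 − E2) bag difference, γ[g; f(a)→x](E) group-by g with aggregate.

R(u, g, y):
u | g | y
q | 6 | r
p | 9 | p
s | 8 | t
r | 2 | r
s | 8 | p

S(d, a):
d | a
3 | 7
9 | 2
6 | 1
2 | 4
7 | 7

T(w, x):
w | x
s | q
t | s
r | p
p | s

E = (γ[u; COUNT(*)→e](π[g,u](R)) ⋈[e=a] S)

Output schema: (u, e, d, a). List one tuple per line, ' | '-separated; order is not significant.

Per-node cardinality:
  R → 5
  π[g,u](R) → 5
  γ[u; COUNT(*)→e](π[g,u](R)) → 4
  S → 5
  (γ[u; COUNT(*)→e](π[g,u](R)) ⋈[e=a] S) → 4

== RESULT ==
u | e | d | a
p | 1 | 6 | 1
q | 1 | 6 | 1
r | 1 | 6 | 1
s | 2 | 9 | 2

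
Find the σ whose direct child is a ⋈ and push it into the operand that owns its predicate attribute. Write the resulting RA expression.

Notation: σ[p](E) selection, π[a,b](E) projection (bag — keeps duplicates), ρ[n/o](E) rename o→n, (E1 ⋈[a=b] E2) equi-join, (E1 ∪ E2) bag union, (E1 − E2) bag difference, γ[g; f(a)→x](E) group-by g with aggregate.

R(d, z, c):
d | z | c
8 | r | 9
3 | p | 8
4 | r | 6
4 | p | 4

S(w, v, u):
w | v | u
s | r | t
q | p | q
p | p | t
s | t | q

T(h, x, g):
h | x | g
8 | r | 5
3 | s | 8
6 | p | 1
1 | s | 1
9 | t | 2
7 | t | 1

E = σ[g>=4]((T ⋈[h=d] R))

σ filters on g, owned by the left side.
E' = (σ[g>=4](T) ⋈[h=d] R)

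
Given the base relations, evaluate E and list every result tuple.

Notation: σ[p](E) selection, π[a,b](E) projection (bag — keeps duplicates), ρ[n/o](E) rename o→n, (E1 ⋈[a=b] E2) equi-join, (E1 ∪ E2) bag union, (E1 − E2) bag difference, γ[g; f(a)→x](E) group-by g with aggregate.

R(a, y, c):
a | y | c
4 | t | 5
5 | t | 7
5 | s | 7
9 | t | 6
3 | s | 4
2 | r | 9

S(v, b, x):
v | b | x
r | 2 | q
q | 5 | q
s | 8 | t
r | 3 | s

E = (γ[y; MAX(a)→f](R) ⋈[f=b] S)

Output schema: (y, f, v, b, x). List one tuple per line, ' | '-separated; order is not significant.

Per-node cardinality:
  R → 6
  γ[y; MAX(a)→f](R) → 3
  S → 4
  (γ[y; MAX(a)→f](R) ⋈[f=b] S) → 2

== RESULT ==
y | f | v | b | x
r | 2 | r | 2 | q
s | 5 | q | 5 | q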